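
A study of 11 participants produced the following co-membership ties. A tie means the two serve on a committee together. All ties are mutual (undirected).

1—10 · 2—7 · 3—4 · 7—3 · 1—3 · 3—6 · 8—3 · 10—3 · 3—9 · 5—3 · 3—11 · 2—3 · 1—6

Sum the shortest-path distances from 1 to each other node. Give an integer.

Distances from 1: 2:2, 3:1, 4:2, 5:2, 6:1, 7:2, 8:2, 9:2, 10:1, 11:2.
Sum = 2 + 1 + 2 + 2 + 1 + 2 + 2 + 2 + 1 + 2 = 17.

17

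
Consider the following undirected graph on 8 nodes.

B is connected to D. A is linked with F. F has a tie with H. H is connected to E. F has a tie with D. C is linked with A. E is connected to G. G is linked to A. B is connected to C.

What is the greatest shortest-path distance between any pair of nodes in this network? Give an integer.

Eccentricity of each node (its greatest distance to any other): A:2, B:4, C:3, D:3, E:4, F:2, G:3, H:3.
The maximum eccentricity is 4, realized for instance by the pair E–B via E – G – A – C – B. So the diameter is 4.

4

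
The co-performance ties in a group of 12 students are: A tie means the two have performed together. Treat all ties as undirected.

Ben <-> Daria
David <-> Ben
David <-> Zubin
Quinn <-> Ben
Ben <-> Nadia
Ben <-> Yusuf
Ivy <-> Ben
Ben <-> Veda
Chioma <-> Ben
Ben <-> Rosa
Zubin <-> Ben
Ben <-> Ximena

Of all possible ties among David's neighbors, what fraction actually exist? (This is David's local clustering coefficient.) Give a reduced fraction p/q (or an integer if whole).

David's neighbors: Ben and Zubin (k = 2).
Possible neighbor pairs: C(2,2) = 1. Edges among them: Ben–Zubin → e = 1.
Clustering(David) = 1/1.

1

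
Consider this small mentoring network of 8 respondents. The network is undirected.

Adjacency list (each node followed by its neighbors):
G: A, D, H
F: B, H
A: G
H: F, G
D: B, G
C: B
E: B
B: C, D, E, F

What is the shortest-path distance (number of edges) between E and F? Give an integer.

2

One shortest route is E – B – F, which uses 2 edges, and E and F are not directly tied, so nothing shorter exists. So d(E,F) = 2.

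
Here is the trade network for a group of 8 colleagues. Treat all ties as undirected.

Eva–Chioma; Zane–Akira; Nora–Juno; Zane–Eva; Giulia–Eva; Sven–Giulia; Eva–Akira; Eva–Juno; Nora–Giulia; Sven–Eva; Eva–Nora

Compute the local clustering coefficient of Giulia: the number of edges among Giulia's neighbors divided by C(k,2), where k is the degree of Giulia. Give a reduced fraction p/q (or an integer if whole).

Giulia's neighbors: Eva, Nora, and Sven (k = 3).
Possible neighbor pairs: C(3,2) = 3. Edges among them: Eva–Nora, Eva–Sven → e = 2.
Clustering(Giulia) = 2/3.

2/3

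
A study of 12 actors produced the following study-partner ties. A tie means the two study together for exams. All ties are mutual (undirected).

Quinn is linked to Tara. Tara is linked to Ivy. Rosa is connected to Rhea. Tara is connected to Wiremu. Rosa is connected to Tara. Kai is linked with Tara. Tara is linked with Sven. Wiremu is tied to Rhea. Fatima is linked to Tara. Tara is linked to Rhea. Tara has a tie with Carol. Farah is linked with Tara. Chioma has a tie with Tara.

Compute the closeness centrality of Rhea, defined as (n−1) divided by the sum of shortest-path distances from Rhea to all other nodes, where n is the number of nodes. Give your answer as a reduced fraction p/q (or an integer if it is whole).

11/19

Distances from Rhea: Carol:2, Chioma:2, Farah:2, Fatima:2, Ivy:2, Kai:2, Quinn:2, Rosa:1, Sven:2, Tara:1, Wiremu:1. Sum = 19.
n = 12, so closeness = 11/19.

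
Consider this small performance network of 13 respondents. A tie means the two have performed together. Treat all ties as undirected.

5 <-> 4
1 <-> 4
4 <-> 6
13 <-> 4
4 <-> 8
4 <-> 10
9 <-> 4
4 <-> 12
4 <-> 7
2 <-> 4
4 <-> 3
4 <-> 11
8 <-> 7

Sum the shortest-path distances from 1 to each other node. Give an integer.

23

Distances from 1: 2:2, 3:2, 4:1, 5:2, 6:2, 7:2, 8:2, 9:2, 10:2, 11:2, 12:2, 13:2.
Sum = 2 + 2 + 1 + 2 + 2 + 2 + 2 + 2 + 2 + 2 + 2 + 2 = 23.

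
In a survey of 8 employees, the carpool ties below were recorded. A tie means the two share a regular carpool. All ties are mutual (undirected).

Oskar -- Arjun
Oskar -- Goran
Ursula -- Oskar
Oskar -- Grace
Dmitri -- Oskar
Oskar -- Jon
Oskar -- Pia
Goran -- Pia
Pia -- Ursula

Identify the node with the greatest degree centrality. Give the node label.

Oskar

Degrees — Arjun:1, Dmitri:1, Goran:2, Grace:1, Jon:1, Oskar:7, Pia:3, Ursula:2.
The maximum is 7, attained only by Oskar.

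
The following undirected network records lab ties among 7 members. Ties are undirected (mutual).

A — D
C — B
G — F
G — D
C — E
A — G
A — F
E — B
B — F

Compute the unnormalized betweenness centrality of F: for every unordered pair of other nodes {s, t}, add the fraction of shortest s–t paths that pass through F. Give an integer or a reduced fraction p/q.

9

Pairs whose geodesics pass through F — C–A: 1; C–G: 1; C–D: 2/2; E–A: 1; E–G: 1; E–D: 2/2; B–A: 1; B–G: 1; B–D: 2/2.
All other pairs contribute 0.
Summing the contributions gives betweenness(F) = 9.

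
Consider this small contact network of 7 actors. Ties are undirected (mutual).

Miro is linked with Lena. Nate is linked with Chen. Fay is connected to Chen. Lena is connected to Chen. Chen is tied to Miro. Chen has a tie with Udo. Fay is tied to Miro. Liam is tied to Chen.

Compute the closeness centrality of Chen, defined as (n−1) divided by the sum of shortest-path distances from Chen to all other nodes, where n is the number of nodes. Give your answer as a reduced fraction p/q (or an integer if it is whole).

1

Distances from Chen: Fay:1, Lena:1, Liam:1, Miro:1, Nate:1, Udo:1. Sum = 6.
n = 7, so closeness = 6/6 = 1.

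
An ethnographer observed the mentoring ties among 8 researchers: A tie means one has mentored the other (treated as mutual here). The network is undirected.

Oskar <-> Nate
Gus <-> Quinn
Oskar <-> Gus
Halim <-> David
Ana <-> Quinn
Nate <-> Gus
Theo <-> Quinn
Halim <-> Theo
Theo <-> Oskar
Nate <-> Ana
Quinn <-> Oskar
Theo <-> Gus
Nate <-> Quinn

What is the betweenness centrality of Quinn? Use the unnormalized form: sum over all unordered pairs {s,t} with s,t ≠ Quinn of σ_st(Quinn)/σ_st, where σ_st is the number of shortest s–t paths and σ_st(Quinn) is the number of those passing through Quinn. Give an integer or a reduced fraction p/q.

Pairs whose geodesics pass through Quinn — David–Ana: 1; David–Nate: 1/3; Halim–Ana: 1; Halim–Nate: 1/3; Ana–Theo: 1; Ana–Gus: 1/2; Ana–Oskar: 1/2; Theo–Nate: 1/3.
All other pairs contribute 0.
Summing the contributions gives betweenness(Quinn) = 5.

5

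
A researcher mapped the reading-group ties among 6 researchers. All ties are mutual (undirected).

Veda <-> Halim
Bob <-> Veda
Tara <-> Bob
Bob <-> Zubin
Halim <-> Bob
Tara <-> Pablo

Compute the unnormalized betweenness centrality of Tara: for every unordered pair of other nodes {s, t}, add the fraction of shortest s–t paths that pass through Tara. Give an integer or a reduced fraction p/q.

Pairs whose geodesics pass through Tara — Halim–Pablo: 1; Zubin–Pablo: 1; Pablo–Bob: 1; Pablo–Veda: 1.
All other pairs contribute 0.
Summing the contributions gives betweenness(Tara) = 4.

4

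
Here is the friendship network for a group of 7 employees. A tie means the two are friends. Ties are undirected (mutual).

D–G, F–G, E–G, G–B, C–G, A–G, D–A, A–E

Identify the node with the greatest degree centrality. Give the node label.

G

Degrees — A:3, B:1, C:1, D:2, E:2, F:1, G:6.
The maximum is 6, attained only by G.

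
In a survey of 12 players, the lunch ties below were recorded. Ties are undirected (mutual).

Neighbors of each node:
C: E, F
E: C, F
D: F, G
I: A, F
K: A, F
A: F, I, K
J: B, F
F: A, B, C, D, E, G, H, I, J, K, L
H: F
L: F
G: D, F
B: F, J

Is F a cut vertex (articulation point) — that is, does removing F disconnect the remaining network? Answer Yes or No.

Yes

Removing F leaves {A, I, and K} with no path to {H}, so the network splits into 6 components. F is a cut vertex.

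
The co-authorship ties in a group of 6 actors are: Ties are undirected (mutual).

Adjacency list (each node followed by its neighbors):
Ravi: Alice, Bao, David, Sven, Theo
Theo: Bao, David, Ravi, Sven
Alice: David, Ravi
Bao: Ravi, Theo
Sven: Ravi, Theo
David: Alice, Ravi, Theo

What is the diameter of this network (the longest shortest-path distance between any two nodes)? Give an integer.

Eccentricity of each node (its greatest distance to any other): Alice:2, Bao:2, David:2, Ravi:1, Sven:2, Theo:2.
The maximum eccentricity is 2, realized for instance by the pair Theo–Alice via Theo – Ravi – Alice. So the diameter is 2.

2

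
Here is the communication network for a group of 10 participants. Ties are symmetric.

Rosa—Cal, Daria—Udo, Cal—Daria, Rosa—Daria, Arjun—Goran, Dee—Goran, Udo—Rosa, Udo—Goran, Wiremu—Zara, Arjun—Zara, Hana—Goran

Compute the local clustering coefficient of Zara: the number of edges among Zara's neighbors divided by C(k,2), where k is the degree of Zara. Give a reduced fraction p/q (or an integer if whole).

Zara's neighbors: Arjun and Wiremu (k = 2).
Possible neighbor pairs: C(2,2) = 1. Edges among them: none → e = 0.
Clustering(Zara) = 0/1.

0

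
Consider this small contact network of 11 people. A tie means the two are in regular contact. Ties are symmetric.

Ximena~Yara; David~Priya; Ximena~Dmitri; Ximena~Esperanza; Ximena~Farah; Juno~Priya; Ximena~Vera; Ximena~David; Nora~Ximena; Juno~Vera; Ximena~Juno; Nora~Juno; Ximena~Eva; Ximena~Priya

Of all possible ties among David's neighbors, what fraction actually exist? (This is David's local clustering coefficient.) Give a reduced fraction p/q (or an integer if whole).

David's neighbors: Priya and Ximena (k = 2).
Possible neighbor pairs: C(2,2) = 1. Edges among them: Priya–Ximena → e = 1.
Clustering(David) = 1/1.

1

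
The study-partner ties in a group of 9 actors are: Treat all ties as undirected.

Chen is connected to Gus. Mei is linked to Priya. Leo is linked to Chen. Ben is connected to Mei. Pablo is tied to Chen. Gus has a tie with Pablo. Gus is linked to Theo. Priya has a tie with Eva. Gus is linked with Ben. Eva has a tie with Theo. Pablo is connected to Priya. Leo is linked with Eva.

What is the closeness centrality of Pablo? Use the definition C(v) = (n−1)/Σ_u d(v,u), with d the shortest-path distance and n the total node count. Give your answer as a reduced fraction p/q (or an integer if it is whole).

Distances from Pablo: Ben:2, Chen:1, Eva:2, Gus:1, Leo:2, Mei:2, Priya:1, Theo:2. Sum = 13.
n = 9, so closeness = 8/13.

8/13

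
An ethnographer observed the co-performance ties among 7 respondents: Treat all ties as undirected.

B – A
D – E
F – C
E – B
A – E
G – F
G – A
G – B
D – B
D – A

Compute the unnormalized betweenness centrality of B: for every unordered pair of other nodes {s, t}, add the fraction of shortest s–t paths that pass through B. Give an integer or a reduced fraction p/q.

Pairs whose geodesics pass through B — D–G: 1/2; D–F: 1/2; D–C: 1/2; G–E: 1/2; E–F: 1/2; E–C: 1/2.
All other pairs contribute 0.
Summing the contributions gives betweenness(B) = 3.

3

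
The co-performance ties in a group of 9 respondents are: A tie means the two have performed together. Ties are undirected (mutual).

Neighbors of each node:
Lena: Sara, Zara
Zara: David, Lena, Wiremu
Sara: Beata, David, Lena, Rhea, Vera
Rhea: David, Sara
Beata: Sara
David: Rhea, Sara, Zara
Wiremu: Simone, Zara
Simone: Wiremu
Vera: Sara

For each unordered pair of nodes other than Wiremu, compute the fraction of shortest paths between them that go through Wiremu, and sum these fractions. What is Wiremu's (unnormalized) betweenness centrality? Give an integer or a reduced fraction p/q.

Pairs whose geodesics pass through Wiremu — Simone–Zara: 1; Simone–Lena: 1; Simone–Sara: 2/2; Simone–Beata: 2/2; Simone–Rhea: 1; Simone–Vera: 2/2; Simone–David: 1.
All other pairs contribute 0.
Summing the contributions gives betweenness(Wiremu) = 7.

7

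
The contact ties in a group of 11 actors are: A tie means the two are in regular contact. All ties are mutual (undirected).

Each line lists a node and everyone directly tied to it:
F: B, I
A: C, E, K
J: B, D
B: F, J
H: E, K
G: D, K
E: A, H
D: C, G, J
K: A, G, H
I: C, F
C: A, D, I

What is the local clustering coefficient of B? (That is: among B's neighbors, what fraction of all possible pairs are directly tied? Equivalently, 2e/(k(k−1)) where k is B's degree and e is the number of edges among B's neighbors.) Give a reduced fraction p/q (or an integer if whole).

0

B's neighbors: F and J (k = 2).
Possible neighbor pairs: C(2,2) = 1. Edges among them: none → e = 0.
Clustering(B) = 0/1.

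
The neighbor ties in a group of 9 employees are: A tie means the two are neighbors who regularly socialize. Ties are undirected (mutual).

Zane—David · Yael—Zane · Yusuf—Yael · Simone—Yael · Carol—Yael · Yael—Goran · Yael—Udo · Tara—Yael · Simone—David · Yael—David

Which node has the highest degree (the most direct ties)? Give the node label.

Yael

Degrees — Carol:1, David:3, Goran:1, Simone:2, Tara:1, Udo:1, Yael:8, Yusuf:1, Zane:2.
The maximum is 8, attained only by Yael.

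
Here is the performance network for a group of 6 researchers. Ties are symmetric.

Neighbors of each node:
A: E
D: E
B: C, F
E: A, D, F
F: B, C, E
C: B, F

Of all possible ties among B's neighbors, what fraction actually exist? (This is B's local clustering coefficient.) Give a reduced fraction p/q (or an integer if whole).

1

B's neighbors: C and F (k = 2).
Possible neighbor pairs: C(2,2) = 1. Edges among them: C–F → e = 1.
Clustering(B) = 1/1.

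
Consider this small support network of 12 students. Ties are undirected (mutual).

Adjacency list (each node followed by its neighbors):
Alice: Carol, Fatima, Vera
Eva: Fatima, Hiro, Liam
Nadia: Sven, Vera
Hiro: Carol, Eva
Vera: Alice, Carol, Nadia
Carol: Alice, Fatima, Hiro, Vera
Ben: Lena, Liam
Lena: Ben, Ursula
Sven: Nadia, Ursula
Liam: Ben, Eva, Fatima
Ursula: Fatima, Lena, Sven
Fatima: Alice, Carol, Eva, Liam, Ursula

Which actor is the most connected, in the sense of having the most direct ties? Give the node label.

Fatima

Degrees — Alice:3, Ben:2, Carol:4, Eva:3, Fatima:5, Hiro:2, Lena:2, Liam:3, Nadia:2, Sven:2, Ursula:3, Vera:3.
The maximum is 5, attained only by Fatima.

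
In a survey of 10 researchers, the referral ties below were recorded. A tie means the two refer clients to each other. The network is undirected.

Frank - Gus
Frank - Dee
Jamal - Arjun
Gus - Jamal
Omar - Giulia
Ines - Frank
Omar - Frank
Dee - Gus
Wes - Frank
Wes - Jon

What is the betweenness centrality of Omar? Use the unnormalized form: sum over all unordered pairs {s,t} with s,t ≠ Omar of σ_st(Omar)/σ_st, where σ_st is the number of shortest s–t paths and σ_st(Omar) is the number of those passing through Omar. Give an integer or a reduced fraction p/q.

8

Pairs whose geodesics pass through Omar — Wes–Giulia: 1; Arjun–Giulia: 1; Ines–Giulia: 1; Jon–Giulia: 1; Giulia–Dee: 1; Giulia–Gus: 1; Giulia–Jamal: 1; Giulia–Frank: 1.
All other pairs contribute 0.
Summing the contributions gives betweenness(Omar) = 8.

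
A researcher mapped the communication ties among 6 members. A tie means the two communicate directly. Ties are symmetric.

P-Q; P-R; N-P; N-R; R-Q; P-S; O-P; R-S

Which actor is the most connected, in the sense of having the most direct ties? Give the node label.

P

Degrees — N:2, O:1, P:5, Q:2, R:4, S:2.
The maximum is 5, attained only by P.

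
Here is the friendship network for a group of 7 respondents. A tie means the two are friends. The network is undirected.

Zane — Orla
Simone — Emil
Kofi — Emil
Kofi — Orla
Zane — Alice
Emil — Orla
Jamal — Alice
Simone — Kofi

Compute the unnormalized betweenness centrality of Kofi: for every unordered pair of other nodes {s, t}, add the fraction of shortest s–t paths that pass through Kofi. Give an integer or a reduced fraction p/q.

2

Pairs whose geodesics pass through Kofi — Alice–Simone: 1/2; Zane–Simone: 1/2; Jamal–Simone: 1/2; Orla–Simone: 1/2.
All other pairs contribute 0.
Summing the contributions gives betweenness(Kofi) = 2.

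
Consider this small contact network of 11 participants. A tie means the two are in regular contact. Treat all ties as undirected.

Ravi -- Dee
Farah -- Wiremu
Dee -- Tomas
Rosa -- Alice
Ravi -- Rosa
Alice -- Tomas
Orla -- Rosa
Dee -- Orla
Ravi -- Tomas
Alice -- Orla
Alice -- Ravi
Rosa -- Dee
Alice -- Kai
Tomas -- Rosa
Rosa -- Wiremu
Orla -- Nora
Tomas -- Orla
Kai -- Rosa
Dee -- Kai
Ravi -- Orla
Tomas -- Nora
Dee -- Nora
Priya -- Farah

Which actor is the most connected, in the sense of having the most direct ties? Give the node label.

Rosa

Degrees — Alice:5, Dee:6, Farah:2, Kai:3, Nora:3, Orla:6, Priya:1, Ravi:5, Rosa:7, Tomas:6, Wiremu:2.
The maximum is 7, attained only by Rosa.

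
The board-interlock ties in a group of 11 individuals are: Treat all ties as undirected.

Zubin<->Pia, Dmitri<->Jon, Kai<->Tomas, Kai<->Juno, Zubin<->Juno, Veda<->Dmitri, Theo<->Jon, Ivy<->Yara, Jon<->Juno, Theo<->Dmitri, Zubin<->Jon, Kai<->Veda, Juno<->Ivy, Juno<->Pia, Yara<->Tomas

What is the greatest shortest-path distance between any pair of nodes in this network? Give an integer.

Eccentricity of each node (its greatest distance to any other): Dmitri:4, Ivy:3, Jon:3, Juno:2, Kai:3, Pia:3, Theo:4, Tomas:4, Veda:3, Yara:4, Zubin:3.
The maximum eccentricity is 4, realized for instance by the pair Theo–Tomas via Theo – Jon – Juno – Kai – Tomas. So the diameter is 4.

4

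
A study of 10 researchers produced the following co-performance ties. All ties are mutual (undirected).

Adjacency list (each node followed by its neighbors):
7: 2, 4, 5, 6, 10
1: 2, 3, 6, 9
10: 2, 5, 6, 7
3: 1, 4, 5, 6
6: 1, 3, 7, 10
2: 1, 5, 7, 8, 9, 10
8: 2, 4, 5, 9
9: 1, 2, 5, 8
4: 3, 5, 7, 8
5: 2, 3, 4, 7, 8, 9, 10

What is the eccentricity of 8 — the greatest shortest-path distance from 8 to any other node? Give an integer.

Distances from 8: 1:2, 2:1, 3:2, 4:1, 5:1, 6:3, 7:2, 9:1, 10:2.
The largest is 3 (to 6), so the eccentricity of 8 is 3.

3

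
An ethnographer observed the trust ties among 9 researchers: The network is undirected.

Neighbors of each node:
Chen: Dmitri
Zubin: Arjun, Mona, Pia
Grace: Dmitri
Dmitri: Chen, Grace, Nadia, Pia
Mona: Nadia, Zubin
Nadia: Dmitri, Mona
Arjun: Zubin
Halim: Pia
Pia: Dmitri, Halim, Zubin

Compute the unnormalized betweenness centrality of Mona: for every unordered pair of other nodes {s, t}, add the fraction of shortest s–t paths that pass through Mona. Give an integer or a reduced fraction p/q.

Pairs whose geodesics pass through Mona — Zubin–Nadia: 1; Nadia–Arjun: 1.
All other pairs contribute 0.
Summing the contributions gives betweenness(Mona) = 2.

2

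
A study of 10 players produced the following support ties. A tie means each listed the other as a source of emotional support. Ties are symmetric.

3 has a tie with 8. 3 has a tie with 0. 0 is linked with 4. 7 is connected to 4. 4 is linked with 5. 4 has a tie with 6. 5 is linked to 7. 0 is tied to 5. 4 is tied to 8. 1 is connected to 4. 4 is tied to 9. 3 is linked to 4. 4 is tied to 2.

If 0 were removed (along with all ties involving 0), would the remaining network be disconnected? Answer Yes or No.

No

Even without 0, every remaining node can still reach every other (the residual graph is connected), so 0 is not a cut vertex.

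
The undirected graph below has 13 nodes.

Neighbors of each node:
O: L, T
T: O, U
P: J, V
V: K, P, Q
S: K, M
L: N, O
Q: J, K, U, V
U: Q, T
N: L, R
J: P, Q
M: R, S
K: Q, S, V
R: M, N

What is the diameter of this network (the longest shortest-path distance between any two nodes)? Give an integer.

6

Eccentricity of each node (its greatest distance to any other): J:6, K:5, L:6, M:5, N:6, O:5, P:6, Q:5, R:5, S:5, T:5, U:5, V:5.
The maximum eccentricity is 6, realized for instance by the pair P–L via P – V – Q – U – T – O – L. So the diameter is 6.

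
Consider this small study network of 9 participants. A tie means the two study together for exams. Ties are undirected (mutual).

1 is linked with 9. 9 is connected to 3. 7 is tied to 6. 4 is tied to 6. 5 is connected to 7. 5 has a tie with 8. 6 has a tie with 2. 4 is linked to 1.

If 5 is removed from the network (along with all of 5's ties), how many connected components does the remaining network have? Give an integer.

Without 5, the remaining ties split the others into: {1, 2, 3, 4, 6, 7, 9}; {8}.
That's 2 separate components.

2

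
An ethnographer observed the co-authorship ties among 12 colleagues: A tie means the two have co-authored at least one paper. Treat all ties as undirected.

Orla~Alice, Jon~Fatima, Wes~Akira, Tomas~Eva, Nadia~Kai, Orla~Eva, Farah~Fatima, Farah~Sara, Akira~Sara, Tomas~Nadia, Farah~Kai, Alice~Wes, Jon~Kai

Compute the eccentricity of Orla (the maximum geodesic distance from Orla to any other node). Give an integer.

6

Distances from Orla: Akira:3, Alice:1, Eva:1, Farah:5, Fatima:6, Jon:5, Kai:4, Nadia:3, Sara:4, Tomas:2, Wes:2.
The largest is 6 (to Fatima), so the eccentricity of Orla is 6.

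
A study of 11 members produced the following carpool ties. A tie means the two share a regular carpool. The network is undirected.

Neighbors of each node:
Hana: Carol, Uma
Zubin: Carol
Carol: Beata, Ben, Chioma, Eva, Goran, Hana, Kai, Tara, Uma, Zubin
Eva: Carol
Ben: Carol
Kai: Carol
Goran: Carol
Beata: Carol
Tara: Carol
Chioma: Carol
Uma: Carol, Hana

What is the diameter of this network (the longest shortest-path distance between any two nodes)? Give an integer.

Eccentricity of each node (its greatest distance to any other): Beata:2, Ben:2, Carol:1, Chioma:2, Eva:2, Goran:2, Hana:2, Kai:2, Tara:2, Uma:2, Zubin:2.
The maximum eccentricity is 2, realized for instance by the pair Ben–Beata via Ben – Carol – Beata. So the diameter is 2.

2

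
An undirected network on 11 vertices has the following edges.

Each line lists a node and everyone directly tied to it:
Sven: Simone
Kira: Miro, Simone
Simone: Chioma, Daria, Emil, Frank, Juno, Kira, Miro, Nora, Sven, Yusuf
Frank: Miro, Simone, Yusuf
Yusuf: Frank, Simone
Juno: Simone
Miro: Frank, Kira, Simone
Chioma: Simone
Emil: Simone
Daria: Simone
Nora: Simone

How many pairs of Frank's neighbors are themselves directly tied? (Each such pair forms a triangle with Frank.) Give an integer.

2

Frank's neighbors: Miro, Simone, and Yusuf.
Neighbor pairs that are themselves tied: Frank–Miro–Simone; Frank–Simone–Yusuf. Each forms one triangle with Frank, for 2 in total.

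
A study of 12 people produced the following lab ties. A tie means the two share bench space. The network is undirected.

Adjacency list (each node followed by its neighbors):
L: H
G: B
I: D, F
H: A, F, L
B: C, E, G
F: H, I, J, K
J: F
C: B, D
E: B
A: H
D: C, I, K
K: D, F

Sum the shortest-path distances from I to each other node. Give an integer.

Distances from I: A:3, B:3, C:2, D:1, E:4, F:1, G:4, H:2, J:2, K:2, L:3.
Sum = 3 + 3 + 2 + 1 + 4 + 1 + 4 + 2 + 2 + 2 + 3 = 27.

27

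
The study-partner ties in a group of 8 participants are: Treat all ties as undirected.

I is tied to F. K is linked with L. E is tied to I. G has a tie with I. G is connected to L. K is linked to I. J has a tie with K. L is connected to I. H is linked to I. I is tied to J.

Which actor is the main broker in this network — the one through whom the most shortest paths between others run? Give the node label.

Unnormalized betweenness of each node: E:0, F:0, G:0, H:0, I:17, J:0, K:1/2, L:1/2.
I has the largest value, 17, making it the main broker — the node through which the most shortest paths run.

I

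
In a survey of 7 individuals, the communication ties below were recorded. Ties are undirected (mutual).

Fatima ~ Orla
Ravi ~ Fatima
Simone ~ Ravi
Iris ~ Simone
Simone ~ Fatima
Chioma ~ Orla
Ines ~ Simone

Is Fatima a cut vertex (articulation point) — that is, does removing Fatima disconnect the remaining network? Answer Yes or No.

Removing Fatima leaves {Ines, Iris, Ravi, and Simone} with no path to {Chioma and Orla}, so the network splits into 2 components. Fatima is a cut vertex.

Yes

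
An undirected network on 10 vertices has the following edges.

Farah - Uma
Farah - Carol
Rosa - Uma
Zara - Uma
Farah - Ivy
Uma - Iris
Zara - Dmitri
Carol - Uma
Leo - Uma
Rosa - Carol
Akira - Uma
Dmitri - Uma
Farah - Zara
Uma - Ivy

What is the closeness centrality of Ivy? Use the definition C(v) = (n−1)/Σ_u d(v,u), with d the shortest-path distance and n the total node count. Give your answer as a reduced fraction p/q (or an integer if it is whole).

Distances from Ivy: Akira:2, Carol:2, Dmitri:2, Farah:1, Iris:2, Leo:2, Rosa:2, Uma:1, Zara:2. Sum = 16.
n = 10, so closeness = 9/16.

9/16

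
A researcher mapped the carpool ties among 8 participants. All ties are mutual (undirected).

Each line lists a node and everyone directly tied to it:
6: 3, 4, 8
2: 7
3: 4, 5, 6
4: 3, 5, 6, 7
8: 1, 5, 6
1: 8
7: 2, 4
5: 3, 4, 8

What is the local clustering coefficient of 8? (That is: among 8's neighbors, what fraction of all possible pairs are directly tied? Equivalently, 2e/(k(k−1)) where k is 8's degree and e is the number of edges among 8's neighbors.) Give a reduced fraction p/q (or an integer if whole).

8's neighbors: 1, 5, and 6 (k = 3).
Possible neighbor pairs: C(3,2) = 3. Edges among them: none → e = 0.
Clustering(8) = 0/3 = 0.

0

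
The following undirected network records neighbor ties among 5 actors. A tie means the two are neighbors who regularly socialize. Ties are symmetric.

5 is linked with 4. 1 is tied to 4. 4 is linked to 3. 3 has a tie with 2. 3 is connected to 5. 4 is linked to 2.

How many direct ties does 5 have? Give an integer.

5 is directly tied to 3 and 4. That is 2 neighbors, so the degree of 5 is 2.

2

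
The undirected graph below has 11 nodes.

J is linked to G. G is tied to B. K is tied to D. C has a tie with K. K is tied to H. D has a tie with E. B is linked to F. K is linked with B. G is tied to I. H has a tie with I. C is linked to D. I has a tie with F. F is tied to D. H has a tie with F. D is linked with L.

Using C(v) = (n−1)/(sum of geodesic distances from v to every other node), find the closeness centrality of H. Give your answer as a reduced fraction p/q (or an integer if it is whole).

Distances from H: B:2, C:2, D:2, E:3, F:1, G:2, I:1, J:3, K:1, L:3. Sum = 20.
n = 11, so closeness = 10/20 = 1/2.

1/2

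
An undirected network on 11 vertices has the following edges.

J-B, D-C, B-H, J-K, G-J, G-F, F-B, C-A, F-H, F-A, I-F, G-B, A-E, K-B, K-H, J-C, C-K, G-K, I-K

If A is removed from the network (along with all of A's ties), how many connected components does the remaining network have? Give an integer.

Without A, the remaining ties split the others into: {B, C, D, F, G, H, I, J, K}; {E}.
That's 2 separate components.

2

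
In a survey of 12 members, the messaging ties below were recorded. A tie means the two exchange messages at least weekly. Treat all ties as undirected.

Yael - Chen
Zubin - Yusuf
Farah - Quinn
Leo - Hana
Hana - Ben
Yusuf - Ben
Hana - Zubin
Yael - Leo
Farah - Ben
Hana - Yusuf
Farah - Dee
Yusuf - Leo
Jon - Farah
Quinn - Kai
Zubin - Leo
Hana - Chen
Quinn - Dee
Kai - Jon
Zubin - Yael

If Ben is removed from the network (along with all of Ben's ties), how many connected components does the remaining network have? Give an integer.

Without Ben, the remaining ties split the others into: {Dee, Farah, Jon, Kai, Quinn}; {Chen, Hana, Leo, Yael, Yusuf, Zubin}.
That's 2 separate components.

2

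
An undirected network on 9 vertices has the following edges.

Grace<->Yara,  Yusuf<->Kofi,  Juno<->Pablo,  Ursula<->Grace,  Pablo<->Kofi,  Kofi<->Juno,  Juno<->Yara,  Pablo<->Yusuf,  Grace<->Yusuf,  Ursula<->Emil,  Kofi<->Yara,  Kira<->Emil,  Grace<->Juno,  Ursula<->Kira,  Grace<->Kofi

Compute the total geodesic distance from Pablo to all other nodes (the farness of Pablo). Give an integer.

18

Distances from Pablo: Emil:4, Grace:2, Juno:1, Kira:4, Kofi:1, Ursula:3, Yara:2, Yusuf:1.
Sum = 4 + 2 + 1 + 4 + 1 + 3 + 2 + 1 = 18.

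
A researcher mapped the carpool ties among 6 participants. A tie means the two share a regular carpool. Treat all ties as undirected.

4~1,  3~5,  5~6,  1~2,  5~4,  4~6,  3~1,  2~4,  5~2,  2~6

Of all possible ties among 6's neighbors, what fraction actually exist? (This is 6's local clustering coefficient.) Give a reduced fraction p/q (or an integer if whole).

1

6's neighbors: 2, 4, and 5 (k = 3).
Possible neighbor pairs: C(3,2) = 3. Edges among them: 2–4, 2–5, 4–5 → e = 3.
Clustering(6) = 3/3 = 1.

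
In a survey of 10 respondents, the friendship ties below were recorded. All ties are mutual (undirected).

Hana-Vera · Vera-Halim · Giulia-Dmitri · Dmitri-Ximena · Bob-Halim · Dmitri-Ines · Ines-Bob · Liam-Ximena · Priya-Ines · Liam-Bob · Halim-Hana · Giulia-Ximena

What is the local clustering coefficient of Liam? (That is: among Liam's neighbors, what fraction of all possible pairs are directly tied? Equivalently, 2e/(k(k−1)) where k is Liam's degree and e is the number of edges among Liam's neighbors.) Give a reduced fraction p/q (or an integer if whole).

0

Liam's neighbors: Bob and Ximena (k = 2).
Possible neighbor pairs: C(2,2) = 1. Edges among them: none → e = 0.
Clustering(Liam) = 0/1.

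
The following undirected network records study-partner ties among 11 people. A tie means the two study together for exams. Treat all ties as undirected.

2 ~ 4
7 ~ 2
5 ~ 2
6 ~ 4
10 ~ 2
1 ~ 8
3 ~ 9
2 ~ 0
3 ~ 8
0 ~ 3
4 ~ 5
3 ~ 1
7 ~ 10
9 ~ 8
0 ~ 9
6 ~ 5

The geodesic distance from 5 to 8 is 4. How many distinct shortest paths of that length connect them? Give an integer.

The shortest distance is 4. The length-4 paths are: 5–2–0–9–8; 5–2–0–3–8.
That gives 2 distinct shortest paths.

2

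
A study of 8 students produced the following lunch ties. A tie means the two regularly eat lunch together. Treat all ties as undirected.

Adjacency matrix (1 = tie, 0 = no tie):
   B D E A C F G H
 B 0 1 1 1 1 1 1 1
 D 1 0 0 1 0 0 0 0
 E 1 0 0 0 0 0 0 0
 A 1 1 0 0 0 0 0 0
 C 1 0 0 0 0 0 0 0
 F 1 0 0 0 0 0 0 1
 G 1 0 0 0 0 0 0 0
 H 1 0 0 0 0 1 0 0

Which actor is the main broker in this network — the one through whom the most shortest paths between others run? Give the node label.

B

Unnormalized betweenness of each node: A:0, B:19, C:0, D:0, E:0, F:0, G:0, H:0.
B has the largest value, 19, making it the main broker — the node through which the most shortest paths run.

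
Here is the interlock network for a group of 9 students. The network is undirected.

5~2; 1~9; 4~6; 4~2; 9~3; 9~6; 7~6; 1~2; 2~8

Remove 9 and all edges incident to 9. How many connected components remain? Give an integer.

2

Without 9, the remaining ties split the others into: {1, 2, 4, 5, 6, 7, 8}; {3}.
That's 2 separate components.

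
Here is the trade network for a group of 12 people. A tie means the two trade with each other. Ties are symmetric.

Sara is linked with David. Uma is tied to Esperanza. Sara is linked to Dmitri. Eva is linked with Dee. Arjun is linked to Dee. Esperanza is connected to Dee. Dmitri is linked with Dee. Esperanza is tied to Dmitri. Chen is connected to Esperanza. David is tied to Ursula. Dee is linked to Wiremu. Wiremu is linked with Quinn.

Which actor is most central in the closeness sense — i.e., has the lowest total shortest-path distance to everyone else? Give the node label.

Farness (sum of distances to all others) for each node — Arjun:30, Chen:32, David:35, Dee:20, Dmitri:21, Esperanza:22, Eva:30, Quinn:38, Sara:27, Uma:32, Ursula:45, Wiremu:28.
The smallest farness is 20, for Dee, so Dee has the highest closeness.

Dee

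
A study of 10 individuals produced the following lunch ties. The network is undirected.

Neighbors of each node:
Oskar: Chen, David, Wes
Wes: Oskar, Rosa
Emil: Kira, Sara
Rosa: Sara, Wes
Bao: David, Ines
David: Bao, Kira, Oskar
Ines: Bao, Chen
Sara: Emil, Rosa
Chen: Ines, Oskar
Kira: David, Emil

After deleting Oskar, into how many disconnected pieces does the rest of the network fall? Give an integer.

Oskar's neighbors (Chen, David, and Wes) remain reachable from one another through other ties, so the rest of the network stays in one piece.

1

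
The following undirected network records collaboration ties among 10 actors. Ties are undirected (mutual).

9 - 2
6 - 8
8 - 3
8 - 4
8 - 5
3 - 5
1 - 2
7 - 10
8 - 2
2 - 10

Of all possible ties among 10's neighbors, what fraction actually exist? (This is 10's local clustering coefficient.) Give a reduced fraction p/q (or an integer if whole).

0

10's neighbors: 2 and 7 (k = 2).
Possible neighbor pairs: C(2,2) = 1. Edges among them: none → e = 0.
Clustering(10) = 0/1.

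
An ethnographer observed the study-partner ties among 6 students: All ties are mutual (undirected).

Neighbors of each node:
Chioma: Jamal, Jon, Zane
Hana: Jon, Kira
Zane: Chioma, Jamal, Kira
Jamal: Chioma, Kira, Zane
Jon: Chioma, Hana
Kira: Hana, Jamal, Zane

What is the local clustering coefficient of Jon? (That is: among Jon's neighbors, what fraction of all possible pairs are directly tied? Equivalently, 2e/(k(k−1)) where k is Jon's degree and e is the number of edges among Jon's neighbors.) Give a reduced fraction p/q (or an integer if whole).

0

Jon's neighbors: Chioma and Hana (k = 2).
Possible neighbor pairs: C(2,2) = 1. Edges among them: none → e = 0.
Clustering(Jon) = 0/1.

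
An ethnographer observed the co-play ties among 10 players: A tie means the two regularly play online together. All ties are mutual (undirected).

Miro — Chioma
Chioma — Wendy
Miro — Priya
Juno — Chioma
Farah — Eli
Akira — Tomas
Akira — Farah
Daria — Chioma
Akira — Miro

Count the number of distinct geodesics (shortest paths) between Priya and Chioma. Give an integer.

The shortest distance is 2, and the only length-2 path is Priya–Miro–Chioma. So there is exactly 1 shortest path.

1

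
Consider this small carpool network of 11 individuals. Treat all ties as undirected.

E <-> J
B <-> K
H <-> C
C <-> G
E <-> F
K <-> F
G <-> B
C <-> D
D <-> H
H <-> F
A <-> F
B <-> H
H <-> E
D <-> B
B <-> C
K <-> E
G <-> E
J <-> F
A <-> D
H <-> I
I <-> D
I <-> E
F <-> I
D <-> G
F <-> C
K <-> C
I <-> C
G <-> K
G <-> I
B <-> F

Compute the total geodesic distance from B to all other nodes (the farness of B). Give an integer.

14

Distances from B: A:2, C:1, D:1, E:2, F:1, G:1, H:1, I:2, J:2, K:1.
Sum = 2 + 1 + 1 + 2 + 1 + 1 + 1 + 2 + 2 + 1 = 14.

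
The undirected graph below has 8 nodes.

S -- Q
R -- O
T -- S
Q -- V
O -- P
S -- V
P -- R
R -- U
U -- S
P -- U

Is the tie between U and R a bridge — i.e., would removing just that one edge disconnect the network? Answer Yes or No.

No

Even without that edge, U still reaches R via U – P – R, so the network stays connected. Not a bridge.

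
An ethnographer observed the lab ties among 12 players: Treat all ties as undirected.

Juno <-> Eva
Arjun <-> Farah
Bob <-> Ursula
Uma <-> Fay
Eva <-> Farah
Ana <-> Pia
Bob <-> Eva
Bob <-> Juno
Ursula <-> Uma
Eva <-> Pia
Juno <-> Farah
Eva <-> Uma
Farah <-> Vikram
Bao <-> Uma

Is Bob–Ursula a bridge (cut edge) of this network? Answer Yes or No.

Even without that edge, Bob still reaches Ursula via Bob – Eva – Uma – Ursula, so the network stays connected. Not a bridge.

No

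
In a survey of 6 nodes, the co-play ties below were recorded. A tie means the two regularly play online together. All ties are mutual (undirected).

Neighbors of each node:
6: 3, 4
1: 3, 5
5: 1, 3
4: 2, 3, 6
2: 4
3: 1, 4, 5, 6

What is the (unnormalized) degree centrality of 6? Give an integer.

6 is directly tied to 3 and 4. That is 2 neighbors, so the degree of 6 is 2.

2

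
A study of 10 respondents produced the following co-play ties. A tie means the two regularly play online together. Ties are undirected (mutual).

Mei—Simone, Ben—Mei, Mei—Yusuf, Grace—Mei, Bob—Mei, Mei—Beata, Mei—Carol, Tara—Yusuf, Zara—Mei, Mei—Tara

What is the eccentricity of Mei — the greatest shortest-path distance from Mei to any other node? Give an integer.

1

Distances from Mei: Beata:1, Ben:1, Bob:1, Carol:1, Grace:1, Simone:1, Tara:1, Yusuf:1, Zara:1.
The largest is 1 (to Zara, Tara, Ben, Yusuf, Simone, Bob, Beata, Grace, and Carol), so the eccentricity of Mei is 1.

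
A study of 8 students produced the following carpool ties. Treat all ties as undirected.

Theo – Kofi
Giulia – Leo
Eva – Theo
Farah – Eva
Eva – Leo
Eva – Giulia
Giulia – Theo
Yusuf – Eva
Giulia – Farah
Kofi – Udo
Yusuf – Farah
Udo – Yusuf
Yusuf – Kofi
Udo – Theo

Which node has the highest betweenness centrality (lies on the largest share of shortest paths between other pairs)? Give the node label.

Unnormalized betweenness of each node: Eva:14/3, Farah:1/2, Giulia:13/6, Kofi:1/3, Leo:0, Theo:13/3, Udo:1/3, Yusuf:11/3.
Eva has the largest value, 14/3, making it the main broker — the node through which the most shortest paths run.

Eva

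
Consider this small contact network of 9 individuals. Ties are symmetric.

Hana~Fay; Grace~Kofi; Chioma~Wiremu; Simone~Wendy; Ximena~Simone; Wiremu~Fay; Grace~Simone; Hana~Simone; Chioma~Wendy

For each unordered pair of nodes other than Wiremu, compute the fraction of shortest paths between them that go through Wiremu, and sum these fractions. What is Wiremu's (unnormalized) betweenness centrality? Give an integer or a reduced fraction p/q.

2

Pairs whose geodesics pass through Wiremu — Chioma–Fay: 1; Chioma–Hana: 1/2; Wendy–Fay: 1/2.
All other pairs contribute 0.
Summing the contributions gives betweenness(Wiremu) = 2.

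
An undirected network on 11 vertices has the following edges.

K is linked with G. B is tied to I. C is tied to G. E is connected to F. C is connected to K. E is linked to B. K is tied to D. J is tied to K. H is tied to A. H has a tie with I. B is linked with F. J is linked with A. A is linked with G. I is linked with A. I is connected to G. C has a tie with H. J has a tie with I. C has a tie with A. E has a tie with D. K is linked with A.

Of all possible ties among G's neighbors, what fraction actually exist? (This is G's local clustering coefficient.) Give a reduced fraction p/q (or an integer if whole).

2/3

G's neighbors: A, C, I, and K (k = 4).
Possible neighbor pairs: C(4,2) = 6. Edges among them: A–C, A–I, A–K, C–K → e = 4.
Clustering(G) = 4/6 = 2/3.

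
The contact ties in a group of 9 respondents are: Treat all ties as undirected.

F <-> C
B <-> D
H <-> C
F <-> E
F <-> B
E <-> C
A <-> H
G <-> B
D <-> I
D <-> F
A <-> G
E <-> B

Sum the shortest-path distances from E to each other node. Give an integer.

15

Distances from E: A:3, B:1, C:1, D:2, F:1, G:2, H:2, I:3.
Sum = 3 + 1 + 1 + 2 + 1 + 2 + 2 + 3 = 15.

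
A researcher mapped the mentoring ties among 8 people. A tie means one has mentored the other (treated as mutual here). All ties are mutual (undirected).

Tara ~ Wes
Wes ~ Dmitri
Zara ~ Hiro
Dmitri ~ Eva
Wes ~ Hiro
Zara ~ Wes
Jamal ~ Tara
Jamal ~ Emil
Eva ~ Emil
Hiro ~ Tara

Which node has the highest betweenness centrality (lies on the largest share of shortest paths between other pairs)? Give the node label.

Wes

Unnormalized betweenness of each node: Dmitri:13/3, Emil:2, Eva:7/3, Hiro:4/3, Jamal:11/3, Tara:17/3, Wes:23/3, Zara:0.
Wes has the largest value, 23/3, making it the main broker — the node through which the most shortest paths run.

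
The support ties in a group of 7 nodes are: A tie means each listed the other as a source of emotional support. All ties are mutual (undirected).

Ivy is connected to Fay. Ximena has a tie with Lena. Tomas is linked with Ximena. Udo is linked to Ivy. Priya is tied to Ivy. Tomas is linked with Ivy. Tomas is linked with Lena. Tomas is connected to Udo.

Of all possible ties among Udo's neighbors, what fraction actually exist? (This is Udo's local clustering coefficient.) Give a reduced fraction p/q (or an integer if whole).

Udo's neighbors: Ivy and Tomas (k = 2).
Possible neighbor pairs: C(2,2) = 1. Edges among them: Ivy–Tomas → e = 1.
Clustering(Udo) = 1/1.

1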